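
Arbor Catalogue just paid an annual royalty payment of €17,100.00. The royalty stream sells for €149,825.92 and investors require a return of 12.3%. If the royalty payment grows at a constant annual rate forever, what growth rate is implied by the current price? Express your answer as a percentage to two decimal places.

P = D₀(1+g)/(r−g) ⇒ P(r−g) = D₀(1+g) ⇒ g(P+D₀) = P·r − D₀
g = (P·r − D₀)/(P + D₀) = (€149,825.92×0.123 − €17,100.00) / (€149,825.92 + €17,100.00) = 0.007959

0.80%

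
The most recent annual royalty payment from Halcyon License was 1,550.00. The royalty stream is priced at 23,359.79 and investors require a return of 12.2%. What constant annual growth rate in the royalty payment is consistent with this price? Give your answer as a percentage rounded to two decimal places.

5.22%

P = D₀(1+g)/(r−g) ⇒ P(r−g) = D₀(1+g) ⇒ g(P+D₀) = P·r − D₀
g = (P·r − D₀)/(P + D₀) = (23,359.79×0.122 − 1,550.00) / (23,359.79 + 1,550.00) = 0.052184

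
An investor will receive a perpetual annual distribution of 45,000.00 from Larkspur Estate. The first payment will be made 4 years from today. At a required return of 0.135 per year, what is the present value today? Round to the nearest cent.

227977.07

Value at end of year 3: C / r = 45,000.00 / 0.135 = 333,333.3333
Discount to today: PV = 333,333.3333 / (1 + 0.135)^3 = 333,333.3333 / 1.462135 = 227,977.07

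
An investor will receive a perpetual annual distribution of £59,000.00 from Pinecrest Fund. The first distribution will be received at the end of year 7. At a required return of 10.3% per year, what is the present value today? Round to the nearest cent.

Value at end of year 6: C / r = £59,000.00 / 0.103 = £572,815.5340
Discount to today: PV = £572,815.5340 / (1 + 0.103)^6 = £572,815.5340 / 1.800749 = £318,098.57

£318098.57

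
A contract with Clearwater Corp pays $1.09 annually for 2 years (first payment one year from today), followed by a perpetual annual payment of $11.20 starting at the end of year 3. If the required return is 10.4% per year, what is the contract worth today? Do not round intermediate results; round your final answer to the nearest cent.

PV of 2-year annuity: $1.09 × [1 − (1+0.104)^−2] / 0.104 = 1.88163
Perpetuity value at year 2: $11.20 / 0.104 = 107.69231
PV of perpetuity: 107.69231 / (1+0.104)^2 = 88.35813
Total PV = 1.88163 + 88.35813 = 90.23976

$90.24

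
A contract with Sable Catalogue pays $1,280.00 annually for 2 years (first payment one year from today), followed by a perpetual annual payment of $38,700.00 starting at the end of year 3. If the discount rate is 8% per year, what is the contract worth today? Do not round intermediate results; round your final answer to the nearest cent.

PV of 2-year annuity: $1,280.00 × [1 − (1+0.08)^−2] / 0.08 = 2282.57888
Perpetuity value at year 2: $38,700.00 / 0.08 = 483750.00000
PV of perpetuity: 483750.00000 / (1+0.08)^2 = 414737.65432
Total PV = 2282.57888 + 414737.65432 = 417020.23320

$417020.23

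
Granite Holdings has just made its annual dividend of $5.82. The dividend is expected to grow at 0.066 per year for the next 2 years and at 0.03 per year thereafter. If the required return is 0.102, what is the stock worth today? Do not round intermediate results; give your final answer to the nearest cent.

$88.98

D_1 = 6.20412
D_2 = 6.61359
Terminal value at year 2: TV = D_2×(1+g_2)/(r−g_2) = 6.81200/0.072 = 94.61111
P_0 = D_1/(1+r)^1 + D_2/(1+r)^2 + TV/(1+r)^2
    = 5.62987 + 5.44596 + 77.90744 = 88.98327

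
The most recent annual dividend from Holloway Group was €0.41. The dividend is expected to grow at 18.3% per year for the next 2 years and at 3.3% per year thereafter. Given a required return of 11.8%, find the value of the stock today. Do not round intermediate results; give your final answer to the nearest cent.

€6.47

D_1 = 0.48503
D_2 = 0.57379
Terminal value at year 2: TV = D_2×(1+g_2)/(r−g_2) = 0.59273/0.085 = 6.97324
P_0 = D_1/(1+r)^1 + D_2/(1+r)^2 + TV/(1+r)^2
    = 0.43384 + 0.45906 + 5.57893 = 6.47183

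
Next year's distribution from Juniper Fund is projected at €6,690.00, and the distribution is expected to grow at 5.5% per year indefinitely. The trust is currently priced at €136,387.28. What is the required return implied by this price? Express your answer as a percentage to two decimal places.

10.41%

P = D₁/(r − g) ⇒ r = D₁/P + g = €6,690.0000/€136,387.28 + 0.055 = 0.049051 + 0.055 = 0.104051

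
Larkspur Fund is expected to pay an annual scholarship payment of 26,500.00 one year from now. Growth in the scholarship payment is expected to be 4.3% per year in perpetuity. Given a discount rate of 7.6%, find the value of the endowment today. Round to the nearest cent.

Growing perpetuity: P = D₁ / (r − g) = 26,500.0000 / (0.076 − 0.043) = 803,030.30

803030.30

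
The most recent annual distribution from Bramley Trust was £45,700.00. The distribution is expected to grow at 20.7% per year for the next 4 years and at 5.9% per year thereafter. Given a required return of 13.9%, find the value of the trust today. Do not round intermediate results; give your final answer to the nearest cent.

D_1 = 55159.90000
D_2 = 66577.99930
D_3 = 80359.64516
D_4 = 96994.09170
Terminal value at year 4: TV = D_4×(1+g_2)/(r−g_2) = 102716.74311/0.08 = 1283959.28891
P_0 = D_1/(1+r)^1 + D_2/(1+r)^2 + D_3/(1+r)^3 + D_4/(1+r)^4 + TV/(1+r)^4
    = 48428.35821 + 51319.60348 + 54383.46040 + 57630.23415 + 762880.22462 = 974641.88085

£974641.88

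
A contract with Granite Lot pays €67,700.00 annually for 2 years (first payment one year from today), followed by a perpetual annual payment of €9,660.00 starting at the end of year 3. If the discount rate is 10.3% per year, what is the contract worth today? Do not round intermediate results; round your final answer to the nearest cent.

€194112.91

PV of 2-year annuity: €67,700.00 × [1 − (1+0.103)^−2] / 0.103 = 117024.53294
Perpetuity value at year 2: €9,660.00 / 0.103 = 93786.40777
PV of perpetuity: 93786.40777 / (1+0.103)^2 = 77088.37249
Total PV = 117024.53294 + 77088.37249 = 194112.90543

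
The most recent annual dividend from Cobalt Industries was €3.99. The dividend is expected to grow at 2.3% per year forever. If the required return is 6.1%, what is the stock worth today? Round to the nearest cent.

€107.42

D₁ = D₀ × (1 + g) = €3.99 × 1.023 = €4.0818
Growing perpetuity: P = D₁ / (r − g) = €4.0818 / (0.061 − 0.023) = €107.42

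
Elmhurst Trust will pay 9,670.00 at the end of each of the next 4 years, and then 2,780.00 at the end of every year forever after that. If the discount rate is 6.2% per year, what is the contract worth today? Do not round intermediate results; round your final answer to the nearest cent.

68604.35

PV of 4-year annuity: 9,670.00 × [1 − (1+0.062)^−4] / 0.062 = 33354.68574
Perpetuity value at year 4: 2,780.00 / 0.062 = 44838.70968
PV of perpetuity: 44838.70968 / (1+0.062)^4 = 35249.66869
Total PV = 33354.68574 + 35249.66869 = 68604.35443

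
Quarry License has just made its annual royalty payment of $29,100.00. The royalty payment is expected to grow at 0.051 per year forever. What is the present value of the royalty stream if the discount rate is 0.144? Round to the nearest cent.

$328861.29

D₁ = D₀ × (1 + g) = $29,100.00 × 1.051 = $30,584.1000
Growing perpetuity: P = D₁ / (r − g) = $30,584.1000 / (0.144 − 0.051) = $328,861.29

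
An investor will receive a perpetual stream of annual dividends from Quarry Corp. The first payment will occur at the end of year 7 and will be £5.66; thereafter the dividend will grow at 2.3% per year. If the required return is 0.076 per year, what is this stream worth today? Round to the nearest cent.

Value at end of year 6: C₁ / (r − g) = £5.66 / (0.076 − 0.023) = £106.7925
Discount to today: PV = £106.7925 / (1 + 0.076)^6 = £106.7925 / 1.551935 = £68.81

£68.81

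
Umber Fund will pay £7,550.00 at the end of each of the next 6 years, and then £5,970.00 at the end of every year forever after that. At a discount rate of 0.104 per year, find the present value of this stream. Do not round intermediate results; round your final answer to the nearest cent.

£64205.24

PV of 6-year annuity: £7,550.00 × [1 − (1+0.104)^−6] / 0.104 = 32500.32717
Perpetuity value at year 6: £5,970.00 / 0.104 = 57403.84615
PV of perpetuity: 57403.84615 / (1+0.104)^6 = 31704.91195
Total PV = 32500.32717 + 31704.91195 = 64205.23912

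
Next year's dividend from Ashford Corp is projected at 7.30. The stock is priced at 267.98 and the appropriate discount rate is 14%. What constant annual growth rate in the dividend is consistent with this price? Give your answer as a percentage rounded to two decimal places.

P = D₁/(r−g) ⇒ g = r − D₁/P = 0.14 − 7.30/267.98 = 0.112759

11.28%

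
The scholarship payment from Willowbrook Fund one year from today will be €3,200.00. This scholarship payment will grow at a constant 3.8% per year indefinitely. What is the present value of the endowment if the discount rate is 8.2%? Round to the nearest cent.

€72727.27

Growing perpetuity: P = D₁ / (r − g) = €3,200.0000 / (0.082 − 0.038) = €72,727.27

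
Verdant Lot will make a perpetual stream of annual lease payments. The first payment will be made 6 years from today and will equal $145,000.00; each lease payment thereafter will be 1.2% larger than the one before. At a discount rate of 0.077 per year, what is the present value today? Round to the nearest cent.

Value at end of year 5: C₁ / (r − g) = $145,000.00 / (0.077 − 0.012) = $2,230,769.2308
Discount to today: PV = $2,230,769.2308 / (1 + 0.077)^5 = $2,230,769.2308 / 1.449034 = $1,539,487.37

$1539487.37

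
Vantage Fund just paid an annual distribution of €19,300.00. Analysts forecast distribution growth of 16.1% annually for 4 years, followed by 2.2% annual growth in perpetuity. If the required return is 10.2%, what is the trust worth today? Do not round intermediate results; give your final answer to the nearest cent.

€391854.32

D_1 = 22407.30000
D_2 = 26014.87530
D_3 = 30203.27022
D_4 = 35065.99673
Terminal value at year 4: TV = D_4×(1+g_2)/(r−g_2) = 35837.44866/0.08 = 447968.10822
P_0 = D_1/(1+r)^1 + D_2/(1+r)^2 + D_3/(1+r)^3 + D_4/(1+r)^4 + TV/(1+r)^4
    = 20333.30309 + 21421.92821 + 22568.83725 + 23777.15067 + 303753.09987 = 391854.31908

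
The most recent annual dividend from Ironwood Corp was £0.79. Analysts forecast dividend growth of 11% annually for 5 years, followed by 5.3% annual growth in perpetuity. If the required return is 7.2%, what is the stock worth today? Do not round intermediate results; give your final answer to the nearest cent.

D_1 = 0.87690
D_2 = 0.97336
D_3 = 1.08043
D_4 = 1.19928
D_5 = 1.33120
Terminal value at year 5: TV = D_5×(1+g_2)/(r−g_2) = 1.40175/0.019 = 73.77628
P_0 = D_1/(1+r)^1 + D_2/(1+r)^2 + D_3/(1+r)^3 + D_4/(1+r)^4 + D_5/(1+r)^5 + TV/(1+r)^5
    = 0.81800 + 0.84700 + 0.87702 + 0.90811 + 0.94030 + 52.11261 = 56.50306

£56.50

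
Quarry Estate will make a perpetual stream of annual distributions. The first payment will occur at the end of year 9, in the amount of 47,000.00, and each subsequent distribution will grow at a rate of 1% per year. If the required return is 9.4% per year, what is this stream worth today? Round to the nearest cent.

Value at end of year 8: C₁ / (r − g) = 47,000.00 / (0.094 − 0.01) = 559,523.8095
Discount to today: PV = 559,523.8095 / (1 + 0.094)^8 = 559,523.8095 / 2.051817 = 272,696.77

272696.77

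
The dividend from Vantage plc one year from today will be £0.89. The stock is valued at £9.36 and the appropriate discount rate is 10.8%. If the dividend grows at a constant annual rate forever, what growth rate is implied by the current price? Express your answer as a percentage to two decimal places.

P = D₁/(r−g) ⇒ g = r − D₁/P = 0.108 − £0.89/£9.36 = 0.012915

1.29%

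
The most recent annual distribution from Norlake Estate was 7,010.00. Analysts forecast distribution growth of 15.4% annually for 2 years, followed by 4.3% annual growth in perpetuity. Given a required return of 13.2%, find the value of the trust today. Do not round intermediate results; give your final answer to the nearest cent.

99806.43

D_1 = 8089.54000
D_2 = 9335.32916
Terminal value at year 2: TV = D_2×(1+g_2)/(r−g_2) = 9736.74831/0.089 = 109401.66645
P_0 = D_1/(1+r)^1 + D_2/(1+r)^2 + TV/(1+r)^2
    = 7146.23675 + 7285.12121 + 85375.07214 = 99806.43010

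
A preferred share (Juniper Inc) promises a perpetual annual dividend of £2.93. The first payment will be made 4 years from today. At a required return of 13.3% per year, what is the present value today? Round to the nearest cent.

Value at end of year 3: C / r = £2.93 / 0.133 = £22.0301
Discount to today: PV = £22.0301 / (1 + 0.133)^3 = £22.0301 / 1.454420 = £15.15

£15.15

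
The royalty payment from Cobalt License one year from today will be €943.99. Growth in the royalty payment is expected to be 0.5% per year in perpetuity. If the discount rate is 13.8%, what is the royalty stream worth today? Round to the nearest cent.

Growing perpetuity: P = D₁ / (r − g) = €943.9900 / (0.138 − 0.005) = €7,097.67

€7097.67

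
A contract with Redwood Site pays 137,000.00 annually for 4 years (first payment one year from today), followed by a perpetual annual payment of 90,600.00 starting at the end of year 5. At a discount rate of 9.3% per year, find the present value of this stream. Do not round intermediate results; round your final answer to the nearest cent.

1123532.00

PV of 4-year annuity: 137,000.00 × [1 − (1+0.093)^−4] / 0.093 = 440934.64067
Perpetuity value at year 4: 90,600.00 / 0.093 = 974193.54839
PV of perpetuity: 974193.54839 / (1+0.093)^4 = 682597.35536
Total PV = 440934.64067 + 682597.35536 = 1123531.99603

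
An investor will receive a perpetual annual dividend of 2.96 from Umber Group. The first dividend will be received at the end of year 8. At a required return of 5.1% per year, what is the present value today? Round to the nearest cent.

Value at end of year 7: C / r = 2.96 / 0.051 = 58.0392
Discount to today: PV = 58.0392 / (1 + 0.051)^7 = 58.0392 / 1.416508 = 40.97

40.97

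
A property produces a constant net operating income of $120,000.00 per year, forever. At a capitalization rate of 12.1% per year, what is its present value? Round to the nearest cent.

Level perpetuity: PV = C / r = $120,000.00 / 0.121 = $991,735.54

$991735.54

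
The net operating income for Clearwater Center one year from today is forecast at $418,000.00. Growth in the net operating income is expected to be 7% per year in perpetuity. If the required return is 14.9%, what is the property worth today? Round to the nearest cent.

$5291139.24

Growing perpetuity: P = D₁ / (r − g) = $418,000.0000 / (0.149 − 0.07) = $5,291,139.24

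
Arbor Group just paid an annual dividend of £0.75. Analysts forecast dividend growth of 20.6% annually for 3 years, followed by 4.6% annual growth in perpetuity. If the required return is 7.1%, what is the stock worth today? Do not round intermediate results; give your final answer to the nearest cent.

D_1 = 0.90450
D_2 = 1.09083
D_3 = 1.31554
Terminal value at year 3: TV = D_3×(1+g_2)/(r−g_2) = 1.37605/0.025 = 55.04208
P_0 = D_1/(1+r)^1 + D_2/(1+r)^2 + D_3/(1+r)^3 + TV/(1+r)^3
    = 0.84454 + 0.95099 + 1.07087 + 44.80500 = 47.67139

£47.67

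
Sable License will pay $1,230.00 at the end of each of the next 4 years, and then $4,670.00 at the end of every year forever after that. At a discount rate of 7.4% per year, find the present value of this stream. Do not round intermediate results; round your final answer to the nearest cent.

$51560.55

PV of 4-year annuity: $1,230.00 × [1 − (1+0.074)^−4] / 0.074 = 4128.92291
Perpetuity value at year 4: $4,670.00 / 0.074 = 63108.10811
PV of perpetuity: 63108.10811 / (1+0.074)^4 = 47431.62845
Total PV = 4128.92291 + 47431.62845 = 51560.55136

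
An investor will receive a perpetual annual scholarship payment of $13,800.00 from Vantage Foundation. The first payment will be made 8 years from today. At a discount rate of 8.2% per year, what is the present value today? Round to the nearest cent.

$96933.61

Value at end of year 7: C / r = $13,800.00 / 0.082 = $168,292.6829
Discount to today: PV = $168,292.6829 / (1 + 0.082)^7 = $168,292.6829 / 1.736164 = $96,933.61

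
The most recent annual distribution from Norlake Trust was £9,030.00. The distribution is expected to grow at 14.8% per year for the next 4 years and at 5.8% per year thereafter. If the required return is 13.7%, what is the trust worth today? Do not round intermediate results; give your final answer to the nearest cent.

D_1 = 10366.44000
D_2 = 11900.67312
D_3 = 13661.97274
D_4 = 15683.94471
Terminal value at year 4: TV = D_4×(1+g_2)/(r−g_2) = 16593.61350/0.079 = 210045.74051
P_0 = D_1/(1+r)^1 + D_2/(1+r)^2 + D_3/(1+r)^3 + D_4/(1+r)^4 + TV/(1+r)^4
    = 9117.36148 + 9205.56814 + 9294.62817 + 9384.54981 + 125681.69241 = 162683.80001

£162683.80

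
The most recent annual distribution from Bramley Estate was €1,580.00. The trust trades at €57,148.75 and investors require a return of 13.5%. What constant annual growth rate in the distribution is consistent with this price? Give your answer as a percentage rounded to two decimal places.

10.45%

P = D₀(1+g)/(r−g) ⇒ P(r−g) = D₀(1+g) ⇒ g(P+D₀) = P·r − D₀
g = (P·r − D₀)/(P + D₀) = (€57,148.75×0.135 − €1,580.00) / (€57,148.75 + €1,580.00) = 0.104465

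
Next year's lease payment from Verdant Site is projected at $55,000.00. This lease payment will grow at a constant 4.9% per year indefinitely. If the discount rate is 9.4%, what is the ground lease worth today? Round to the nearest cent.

$1222222.22

Growing perpetuity: P = D₁ / (r − g) = $55,000.0000 / (0.094 − 0.049) = $1,222,222.22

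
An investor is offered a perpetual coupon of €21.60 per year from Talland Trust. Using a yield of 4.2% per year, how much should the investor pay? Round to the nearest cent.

€514.29

Level perpetuity: PV = C / r = €21.60 / 0.042 = €514.29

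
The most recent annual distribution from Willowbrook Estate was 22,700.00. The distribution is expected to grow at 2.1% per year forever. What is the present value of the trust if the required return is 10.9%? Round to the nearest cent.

263371.59

D₁ = D₀ × (1 + g) = 22,700.00 × 1.021 = 23,176.7000
Growing perpetuity: P = D₁ / (r − g) = 23,176.7000 / (0.109 − 0.021) = 263,371.59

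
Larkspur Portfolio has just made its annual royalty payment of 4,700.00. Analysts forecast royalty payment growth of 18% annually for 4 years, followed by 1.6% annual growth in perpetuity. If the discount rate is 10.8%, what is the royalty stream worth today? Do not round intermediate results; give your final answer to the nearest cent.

88827.82

D_1 = 5546.00000
D_2 = 6544.28000
D_3 = 7722.25040
D_4 = 9112.25547
Terminal value at year 4: TV = D_4×(1+g_2)/(r−g_2) = 9258.05156/0.092 = 100630.99521
P_0 = D_1/(1+r)^1 + D_2/(1+r)^2 + D_3/(1+r)^3 + D_4/(1+r)^4 + TV/(1+r)^4
    = 5005.41516 + 5330.67680 + 5677.07457 + 6045.98194 + 66768.67012 = 88827.81859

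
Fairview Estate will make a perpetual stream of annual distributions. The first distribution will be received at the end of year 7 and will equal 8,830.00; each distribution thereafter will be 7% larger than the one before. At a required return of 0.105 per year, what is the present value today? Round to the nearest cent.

Value at end of year 6: C₁ / (r − g) = 8,830.00 / (0.105 − 0.07) = 252,285.7143
Discount to today: PV = 252,285.7143 / (1 + 0.105)^6 = 252,285.7143 / 1.820429 = 138,585.88

138585.88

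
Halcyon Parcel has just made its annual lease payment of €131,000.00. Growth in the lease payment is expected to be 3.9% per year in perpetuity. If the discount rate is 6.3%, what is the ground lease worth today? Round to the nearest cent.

D₁ = D₀ × (1 + g) = €131,000.00 × 1.039 = €136,109.0000
Growing perpetuity: P = D₁ / (r − g) = €136,109.0000 / (0.063 − 0.039) = €5,671,208.33

€5671208.33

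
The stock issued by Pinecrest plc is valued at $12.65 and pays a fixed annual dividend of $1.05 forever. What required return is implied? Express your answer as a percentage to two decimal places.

8.30%

P = C/r ⇒ r = C/P = $1.05/$12.65 = 0.083004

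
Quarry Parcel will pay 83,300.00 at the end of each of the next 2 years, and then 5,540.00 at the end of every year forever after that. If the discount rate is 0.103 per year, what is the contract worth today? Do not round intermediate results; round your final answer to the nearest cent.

188200.41

PV of 2-year annuity: 83,300.00 × [1 − (1+0.103)^−2] / 0.103 = 143990.30420
Perpetuity value at year 2: 5,540.00 / 0.103 = 53786.40777
PV of perpetuity: 53786.40777 / (1+0.103)^2 = 44210.10182
Total PV = 143990.30420 + 44210.10182 = 188200.40602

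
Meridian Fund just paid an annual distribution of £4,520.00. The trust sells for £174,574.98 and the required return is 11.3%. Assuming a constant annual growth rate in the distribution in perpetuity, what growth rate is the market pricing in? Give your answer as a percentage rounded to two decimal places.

8.49%

P = D₀(1+g)/(r−g) ⇒ P(r−g) = D₀(1+g) ⇒ g(P+D₀) = P·r − D₀
g = (P·r − D₀)/(P + D₀) = (£174,574.98×0.113 − £4,520.00) / (£174,574.98 + £4,520.00) = 0.084910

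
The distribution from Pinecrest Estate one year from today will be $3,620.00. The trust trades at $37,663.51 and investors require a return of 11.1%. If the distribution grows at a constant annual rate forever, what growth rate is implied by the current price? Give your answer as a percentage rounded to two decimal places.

P = D₁/(r−g) ⇒ g = r − D₁/P = 0.111 − $3,620.00/$37,663.51 = 0.014886

1.49%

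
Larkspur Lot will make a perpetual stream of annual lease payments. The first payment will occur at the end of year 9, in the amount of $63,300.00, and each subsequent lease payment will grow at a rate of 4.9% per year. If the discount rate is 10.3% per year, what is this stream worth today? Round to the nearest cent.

Value at end of year 8: C₁ / (r − g) = $63,300.00 / (0.103 − 0.049) = $1,172,222.2222
Discount to today: PV = $1,172,222.2222 / (1 + 0.103)^8 = $1,172,222.2222 / 2.190807 = $535,064.15

$535064.15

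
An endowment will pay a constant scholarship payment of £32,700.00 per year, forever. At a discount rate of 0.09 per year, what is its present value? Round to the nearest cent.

Level perpetuity: PV = C / r = £32,700.00 / 0.09 = £363,333.33

£363333.33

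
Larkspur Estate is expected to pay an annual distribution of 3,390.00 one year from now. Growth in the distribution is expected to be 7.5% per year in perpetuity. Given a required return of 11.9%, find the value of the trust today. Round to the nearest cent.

77045.45

Growing perpetuity: P = D₁ / (r − g) = 3,390.0000 / (0.119 − 0.075) = 77,045.45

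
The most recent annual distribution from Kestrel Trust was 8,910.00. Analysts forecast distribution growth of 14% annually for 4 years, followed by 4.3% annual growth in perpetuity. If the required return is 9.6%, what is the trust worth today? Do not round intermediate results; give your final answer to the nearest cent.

D_1 = 10157.40000
D_2 = 11579.43600
D_3 = 13200.55704
D_4 = 15048.63503
Terminal value at year 4: TV = D_4×(1+g_2)/(r−g_2) = 15695.72633/0.053 = 296145.77984
P_0 = D_1/(1+r)^1 + D_2/(1+r)^2 + D_3/(1+r)^3 + D_4/(1+r)^4 + TV/(1+r)^4
    = 9267.70073 + 9639.76171 + 10026.75944 + 10429.29358 + 205240.62647 = 244604.14193

244604.14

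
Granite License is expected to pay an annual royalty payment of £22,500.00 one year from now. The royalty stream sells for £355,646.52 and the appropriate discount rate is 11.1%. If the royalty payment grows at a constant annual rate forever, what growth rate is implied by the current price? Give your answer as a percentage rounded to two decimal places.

P = D₁/(r−g) ⇒ g = r − D₁/P = 0.111 − £22,500.00/£355,646.52 = 0.047735

4.77%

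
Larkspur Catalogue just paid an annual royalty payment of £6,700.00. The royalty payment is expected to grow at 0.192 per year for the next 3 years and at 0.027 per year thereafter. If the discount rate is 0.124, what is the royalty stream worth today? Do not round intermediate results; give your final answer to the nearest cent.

D_1 = 7986.40000
D_2 = 9519.78880
D_3 = 11347.58825
Terminal value at year 3: TV = D_3×(1+g_2)/(r−g_2) = 11653.97313/0.097 = 120144.05291
P_0 = D_1/(1+r)^1 + D_2/(1+r)^2 + D_3/(1+r)^3 + TV/(1+r)^3
    = 7105.33808 + 7535.19839 + 7991.06448 + 84606.42500 = 107238.02595

£107238.03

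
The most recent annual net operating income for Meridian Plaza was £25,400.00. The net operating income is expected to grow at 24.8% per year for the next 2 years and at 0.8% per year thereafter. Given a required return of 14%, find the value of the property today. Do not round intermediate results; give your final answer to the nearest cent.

£290702.39

D_1 = 31699.20000
D_2 = 39560.60160
Terminal value at year 2: TV = D_2×(1+g_2)/(r−g_2) = 39877.08641/0.132 = 302099.13949
P_0 = D_1/(1+r)^1 + D_2/(1+r)^2 + TV/(1+r)^2
    = 27806.31579 + 30440.59834 + 232455.47822 = 290702.39234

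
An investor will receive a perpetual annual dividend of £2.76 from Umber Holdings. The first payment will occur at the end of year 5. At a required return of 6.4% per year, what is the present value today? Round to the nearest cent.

£33.65

Value at end of year 4: C / r = £2.76 / 0.064 = £43.1250
Discount to today: PV = £43.1250 / (1 + 0.064)^4 = £43.1250 / 1.281641 = £33.65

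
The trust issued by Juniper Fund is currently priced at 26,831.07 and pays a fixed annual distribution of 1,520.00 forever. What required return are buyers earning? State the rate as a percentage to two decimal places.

5.67%

P = C/r ⇒ r = C/P = 1,520.00/26,831.07 = 0.056651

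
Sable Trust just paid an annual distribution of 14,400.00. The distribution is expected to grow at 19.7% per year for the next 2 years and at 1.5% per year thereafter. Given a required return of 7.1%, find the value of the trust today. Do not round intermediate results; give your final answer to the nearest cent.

360105.88

D_1 = 17236.80000
D_2 = 20632.44960
Terminal value at year 2: TV = D_2×(1+g_2)/(r−g_2) = 20941.93634/0.056 = 373963.14900
P_0 = D_1/(1+r)^1 + D_2/(1+r)^2 + TV/(1+r)^2
    = 16094.11765 + 17987.54325 + 326024.22145 = 360105.88235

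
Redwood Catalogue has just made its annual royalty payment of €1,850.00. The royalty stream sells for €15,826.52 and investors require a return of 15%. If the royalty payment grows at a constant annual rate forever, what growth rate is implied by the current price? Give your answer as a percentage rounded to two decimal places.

P = D₀(1+g)/(r−g) ⇒ P(r−g) = D₀(1+g) ⇒ g(P+D₀) = P·r − D₀
g = (P·r − D₀)/(P + D₀) = (€15,826.52×0.15 − €1,850.00) / (€15,826.52 + €1,850.00) = 0.029643

2.96%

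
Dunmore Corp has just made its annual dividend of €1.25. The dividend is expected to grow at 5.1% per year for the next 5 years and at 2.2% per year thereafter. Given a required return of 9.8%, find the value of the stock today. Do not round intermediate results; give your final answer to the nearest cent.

€19.00

D_1 = 1.31375
D_2 = 1.38075
D_3 = 1.45117
D_4 = 1.52518
D_5 = 1.60296
Terminal value at year 5: TV = D_5×(1+g_2)/(r−g_2) = 1.63823/0.076 = 21.55564
P_0 = D_1/(1+r)^1 + D_2/(1+r)^2 + D_3/(1+r)^3 + D_4/(1+r)^4 + D_5/(1+r)^5 + TV/(1+r)^5
    = 1.19649 + 1.14528 + 1.09625 + 1.04933 + 1.00441 + 13.50670 = 18.99846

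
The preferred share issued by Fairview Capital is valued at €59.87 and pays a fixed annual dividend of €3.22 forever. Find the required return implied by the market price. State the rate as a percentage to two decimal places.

5.38%

P = C/r ⇒ r = C/P = €3.22/€59.87 = 0.053783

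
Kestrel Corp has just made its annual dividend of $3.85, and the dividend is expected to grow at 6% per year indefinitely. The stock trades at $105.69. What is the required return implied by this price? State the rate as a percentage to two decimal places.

9.86%

D₁ = $3.85 × 1.06 = $4.0810
P = D₁/(r − g) ⇒ r = D₁/P + g = $4.0810/$105.69 + 0.06 = 0.038613 + 0.06 = 0.098613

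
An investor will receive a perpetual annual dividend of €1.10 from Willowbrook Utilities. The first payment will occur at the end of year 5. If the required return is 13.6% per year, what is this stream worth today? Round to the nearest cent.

€4.86

Value at end of year 4: C / r = €1.10 / 0.136 = €8.0882
Discount to today: PV = €8.0882 / (1 + 0.136)^4 = €8.0882 / 1.665380 = €4.86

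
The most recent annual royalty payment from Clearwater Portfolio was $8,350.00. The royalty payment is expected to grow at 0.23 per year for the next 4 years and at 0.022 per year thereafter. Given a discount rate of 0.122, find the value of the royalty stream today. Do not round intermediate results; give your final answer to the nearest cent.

$165498.89

D_1 = 10270.50000
D_2 = 12632.71500
D_3 = 15538.23945
D_4 = 19112.03452
Terminal value at year 4: TV = D_4×(1+g_2)/(r−g_2) = 19532.49928/0.1 = 195324.99283
P_0 = D_1/(1+r)^1 + D_2/(1+r)^2 + D_3/(1+r)^3 + D_4/(1+r)^4 + TV/(1+r)^4
    = 9153.74332 + 10034.85230 + 11000.77391 + 12059.67193 + 123249.84715 = 165498.88861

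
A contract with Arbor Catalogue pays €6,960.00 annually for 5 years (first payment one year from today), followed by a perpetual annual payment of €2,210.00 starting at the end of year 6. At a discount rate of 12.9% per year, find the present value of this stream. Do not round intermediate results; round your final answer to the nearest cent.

PV of 5-year annuity: €6,960.00 × [1 − (1+0.129)^−5] / 0.129 = 24539.77746
Perpetuity value at year 5: €2,210.00 / 0.129 = 17131.78295
PV of perpetuity: 17131.78295 / (1+0.129)^5 = 9339.69844
Total PV = 24539.77746 + 9339.69844 = 33879.47590

€33879.48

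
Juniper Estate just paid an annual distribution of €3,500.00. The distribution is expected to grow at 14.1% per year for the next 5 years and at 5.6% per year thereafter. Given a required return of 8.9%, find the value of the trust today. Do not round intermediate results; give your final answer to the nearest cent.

€161591.02

D_1 = 3993.50000
D_2 = 4556.58350
D_3 = 5199.06177
D_4 = 5932.12948
D_5 = 6768.55974
Terminal value at year 5: TV = D_5×(1+g_2)/(r−g_2) = 7147.59909/0.033 = 216593.91170
P_0 = D_1/(1+r)^1 + D_2/(1+r)^2 + D_3/(1+r)^3 + D_4/(1+r)^4 + D_5/(1+r)^5 + TV/(1+r)^5
    = 3667.12580 + 3842.23190 + 4025.69936 + 4217.92743 + 4419.33443 + 141418.70174 = 161591.02066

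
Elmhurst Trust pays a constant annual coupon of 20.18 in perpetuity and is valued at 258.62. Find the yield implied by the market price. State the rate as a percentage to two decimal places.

7.80%

P = C/r ⇒ r = C/P = 20.18/258.62 = 0.078030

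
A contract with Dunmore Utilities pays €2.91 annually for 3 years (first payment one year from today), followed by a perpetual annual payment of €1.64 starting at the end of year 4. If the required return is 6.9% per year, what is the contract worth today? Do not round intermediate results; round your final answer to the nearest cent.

€27.11

PV of 3-year annuity: €2.91 × [1 − (1+0.069)^−3] / 0.069 = 7.65073
Perpetuity value at year 3: €1.64 / 0.069 = 23.76812
PV of perpetuity: 23.76812 / (1+0.069)^3 = 19.45636
Total PV = 7.65073 + 19.45636 = 27.10710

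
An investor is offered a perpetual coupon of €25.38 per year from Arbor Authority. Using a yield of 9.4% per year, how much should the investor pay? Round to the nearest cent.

Level perpetuity: PV = C / r = €25.38 / 0.094 = €270.00

€270.00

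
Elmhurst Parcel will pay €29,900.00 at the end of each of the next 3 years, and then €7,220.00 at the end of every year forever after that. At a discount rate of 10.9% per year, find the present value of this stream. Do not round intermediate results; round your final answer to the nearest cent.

PV of 3-year annuity: €29,900.00 × [1 − (1+0.109)^−3] / 0.109 = 73194.33858
Perpetuity value at year 3: €7,220.00 / 0.109 = 66238.53211
PV of perpetuity: 66238.53211 / (1+0.109)^3 = 48564.18012
Total PV = 73194.33858 + 48564.18012 = 121758.51870

€121758.52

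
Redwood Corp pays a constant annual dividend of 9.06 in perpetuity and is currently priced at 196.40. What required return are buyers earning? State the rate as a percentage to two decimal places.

P = C/r ⇒ r = C/P = 9.06/196.40 = 0.046130

4.61%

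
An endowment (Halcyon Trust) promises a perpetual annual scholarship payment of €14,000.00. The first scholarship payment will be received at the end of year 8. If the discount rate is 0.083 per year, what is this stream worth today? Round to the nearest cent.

Value at end of year 7: C / r = €14,000.00 / 0.083 = €168,674.6988
Discount to today: PV = €168,674.6988 / (1 + 0.083)^7 = €168,674.6988 / 1.747428 = €96,527.43

€96527.43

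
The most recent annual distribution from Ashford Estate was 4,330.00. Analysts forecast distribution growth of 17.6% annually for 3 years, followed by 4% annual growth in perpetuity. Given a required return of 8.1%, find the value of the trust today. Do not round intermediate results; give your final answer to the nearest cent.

156820.56

D_1 = 5092.08000
D_2 = 5988.28608
D_3 = 7042.22443
Terminal value at year 3: TV = D_3×(1+g_2)/(r−g_2) = 7323.91341/0.041 = 178632.03432
P_0 = D_1/(1+r)^1 + D_2/(1+r)^2 + D_3/(1+r)^3 + TV/(1+r)^3
    = 4710.52729 + 5124.49592 + 5574.84478 + 141410.69681 = 156820.56480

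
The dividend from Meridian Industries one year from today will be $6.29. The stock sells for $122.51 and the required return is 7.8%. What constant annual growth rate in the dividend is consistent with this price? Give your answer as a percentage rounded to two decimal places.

2.67%

P = D₁/(r−g) ⇒ g = r − D₁/P = 0.078 − $6.29/$122.51 = 0.026657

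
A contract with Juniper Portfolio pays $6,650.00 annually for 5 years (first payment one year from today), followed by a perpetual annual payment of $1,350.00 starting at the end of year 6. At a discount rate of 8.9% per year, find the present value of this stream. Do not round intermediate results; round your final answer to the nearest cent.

$35837.29

PV of 5-year annuity: $6,650.00 × [1 − (1+0.089)^−5] / 0.089 = 25933.43493
Perpetuity value at year 5: $1,350.00 / 0.089 = 15168.53933
PV of perpetuity: 15168.53933 / (1+0.089)^5 = 9903.85705
Total PV = 25933.43493 + 9903.85705 = 35837.29198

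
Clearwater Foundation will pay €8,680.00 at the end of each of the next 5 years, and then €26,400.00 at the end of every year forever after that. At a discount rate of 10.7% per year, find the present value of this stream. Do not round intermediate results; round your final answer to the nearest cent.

PV of 5-year annuity: €8,680.00 × [1 − (1+0.107)^−5] / 0.107 = 32323.96495
Perpetuity value at year 5: €26,400.00 / 0.107 = 246728.97196
PV of perpetuity: 246728.97196 / (1+0.107)^5 = 148416.45184
Total PV = 32323.96495 + 148416.45184 = 180740.41679

€180740.42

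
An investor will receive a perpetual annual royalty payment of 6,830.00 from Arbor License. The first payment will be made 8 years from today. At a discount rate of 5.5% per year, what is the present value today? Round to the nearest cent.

85367.15

Value at end of year 7: C / r = 6,830.00 / 0.055 = 124,181.8182
Discount to today: PV = 124,181.8182 / (1 + 0.055)^7 = 124,181.8182 / 1.454679 = 85,367.15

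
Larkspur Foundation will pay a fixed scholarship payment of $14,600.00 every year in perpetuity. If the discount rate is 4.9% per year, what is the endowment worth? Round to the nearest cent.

Level perpetuity: PV = C / r = $14,600.00 / 0.049 = $297,959.18

$297959.18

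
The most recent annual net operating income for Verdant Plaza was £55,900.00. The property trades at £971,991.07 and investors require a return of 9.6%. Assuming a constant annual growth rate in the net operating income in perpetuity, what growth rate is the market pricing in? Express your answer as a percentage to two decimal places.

P = D₀(1+g)/(r−g) ⇒ P(r−g) = D₀(1+g) ⇒ g(P+D₀) = P·r − D₀
g = (P·r − D₀)/(P + D₀) = (£971,991.07×0.096 − £55,900.00) / (£971,991.07 + £55,900.00) = 0.036396

3.64%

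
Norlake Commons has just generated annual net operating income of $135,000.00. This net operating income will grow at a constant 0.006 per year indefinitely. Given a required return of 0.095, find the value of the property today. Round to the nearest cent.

D₁ = D₀ × (1 + g) = $135,000.00 × 1.006 = $135,810.0000
Growing perpetuity: P = D₁ / (r − g) = $135,810.0000 / (0.095 − 0.006) = $1,525,955.06

$1525955.06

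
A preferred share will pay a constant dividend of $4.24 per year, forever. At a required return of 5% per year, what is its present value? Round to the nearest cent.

Level perpetuity: PV = C / r = $4.24 / 0.05 = $84.80

$84.80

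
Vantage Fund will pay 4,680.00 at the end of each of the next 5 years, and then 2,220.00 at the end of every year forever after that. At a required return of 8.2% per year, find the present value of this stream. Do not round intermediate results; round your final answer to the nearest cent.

PV of 5-year annuity: 4,680.00 × [1 − (1+0.082)^−5] / 0.082 = 18587.79802
Perpetuity value at year 5: 2,220.00 / 0.082 = 27073.17073
PV of perpetuity: 27073.17073 / (1+0.082)^5 = 18255.88193
Total PV = 18587.79802 + 18255.88193 = 36843.67995

36843.68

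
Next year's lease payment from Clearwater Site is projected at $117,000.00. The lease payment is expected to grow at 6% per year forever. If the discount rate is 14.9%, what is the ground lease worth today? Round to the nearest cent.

Growing perpetuity: P = D₁ / (r − g) = $117,000.0000 / (0.149 − 0.06) = $1,314,606.74

$1314606.74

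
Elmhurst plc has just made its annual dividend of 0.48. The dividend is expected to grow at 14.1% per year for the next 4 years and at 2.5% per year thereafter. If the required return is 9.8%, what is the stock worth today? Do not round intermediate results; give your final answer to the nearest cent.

D_1 = 0.54768
D_2 = 0.62490
D_3 = 0.71301
D_4 = 0.81355
Terminal value at year 4: TV = D_4×(1+g_2)/(r−g_2) = 0.83389/0.073 = 11.42312
P_0 = D_1/(1+r)^1 + D_2/(1+r)^2 + D_3/(1+r)^3 + D_4/(1+r)^4 + TV/(1+r)^4
    = 0.49880 + 0.51833 + 0.53863 + 0.55972 + 7.85915 = 9.97463

9.97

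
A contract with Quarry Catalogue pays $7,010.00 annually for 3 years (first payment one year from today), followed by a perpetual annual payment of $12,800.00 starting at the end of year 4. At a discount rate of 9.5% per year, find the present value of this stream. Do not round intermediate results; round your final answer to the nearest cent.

$120210.27

PV of 3-year annuity: $7,010.00 × [1 − (1+0.095)^−3] / 0.095 = 17587.43686
Perpetuity value at year 3: $12,800.00 / 0.095 = 134736.84211
PV of perpetuity: 134736.84211 / (1+0.095)^3 = 102622.83471
Total PV = 17587.43686 + 102622.83471 = 120210.27157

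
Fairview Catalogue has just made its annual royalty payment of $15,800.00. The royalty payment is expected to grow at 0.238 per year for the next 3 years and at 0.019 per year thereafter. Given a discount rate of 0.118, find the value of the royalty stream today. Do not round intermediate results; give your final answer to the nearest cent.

D_1 = 19560.40000
D_2 = 24215.77520
D_3 = 29979.12970
Terminal value at year 3: TV = D_3×(1+g_2)/(r−g_2) = 30548.73316/0.099 = 308573.06224
P_0 = D_1/(1+r)^1 + D_2/(1+r)^2 + D_3/(1+r)^3 + TV/(1+r)^3
    = 17495.88551 + 19373.79809 + 21453.27552 + 220817.04803 = 279140.00715

$279140.01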